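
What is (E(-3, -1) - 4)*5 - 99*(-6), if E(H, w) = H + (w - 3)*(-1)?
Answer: 579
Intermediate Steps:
E(H, w) = 3 + H - w (E(H, w) = H + (-3 + w)*(-1) = H + (3 - w) = 3 + H - w)
(E(-3, -1) - 4)*5 - 99*(-6) = ((3 - 3 - 1*(-1)) - 4)*5 - 99*(-6) = ((3 - 3 + 1) - 4)*5 + 594 = (1 - 4)*5 + 594 = -3*5 + 594 = -15 + 594 = 579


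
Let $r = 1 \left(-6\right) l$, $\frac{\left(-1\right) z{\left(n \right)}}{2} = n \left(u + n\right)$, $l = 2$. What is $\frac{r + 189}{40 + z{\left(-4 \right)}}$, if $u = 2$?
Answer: $\frac{59}{8} \approx 7.375$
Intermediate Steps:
$z{\left(n \right)} = - 2 n \left(2 + n\right)$
$r = -12$ ($r = 1 \left(-6\right) 2 = \left(-6\right) 2 = -12$)
$\frac{r + 189}{40 + z{\left(-4 \right)}} = \frac{-12 + 189}{40 - - 8 \left(2 - 4\right)} = \frac{177}{40 - \left(-8\right) \left(-2\right)} = \frac{177}{40 - 16} = \frac{177}{24} = 177 \cdot \frac{1}{24} = \frac{59}{8}$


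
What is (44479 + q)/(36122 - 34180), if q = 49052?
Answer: 93531/1942 ≈ 48.162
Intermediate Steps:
(44479 + q)/(36122 - 34180) = (44479 + 49052)/(36122 - 34180) = 93531/1942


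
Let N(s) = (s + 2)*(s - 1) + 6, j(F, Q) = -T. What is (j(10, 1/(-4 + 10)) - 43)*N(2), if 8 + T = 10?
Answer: -450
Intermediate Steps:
T = 2 (T = -8 + 10 = 2)
j(F, Q) = -2 (j(F, Q) = -1*2 = -2)
N(s) = 6 + (-1 + s)*(2 + s) (N(s) = (2 + s)*(-1 + s) + 6 = (-1 + s)*(2 + s) + 6 = 6 + (-1 + s)*(2 + s))
(j(10, 1/(-4 + 10)) - 43)*N(2) = (-2 - 43)*(4 + 2 + 2**2) = -45*(4 + 2 + 4) = -45*10 = -450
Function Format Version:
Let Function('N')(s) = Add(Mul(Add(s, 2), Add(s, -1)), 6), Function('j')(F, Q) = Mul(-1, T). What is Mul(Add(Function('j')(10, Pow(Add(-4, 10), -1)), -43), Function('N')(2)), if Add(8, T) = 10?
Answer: -450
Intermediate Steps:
T = 2 (T = Add(-8, 10) = 2)
Function('j')(F, Q) = -2 (Function('j')(F, Q) = Mul(-1, 2) = -2)
Function('N')(s) = Add(6, Mul(Add(-1, s), Add(2, s))) (Function('N')(s) = Add(Mul(Add(2, s), Add(-1, s)), 6) = Add(Mul(Add(-1, s), Add(2, s)), 6) = Add(6, Mul(Add(-1, s), Add(2, s))))
Mul(Add(Function('j')(10, Pow(Add(-4, 10), -1)), -43), Function('N')(2)) = Mul(Add(-2, -43), Add(4, 2, Pow(2, 2))) = Mul(-45, Add(4, 2, 4)) = Mul(-45, 10) = -450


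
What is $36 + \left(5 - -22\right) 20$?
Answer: $576$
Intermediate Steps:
$36 + \left(5 - -22\right) 20 = 36 + \left(5 + 22\right) 20 = 36 + 27 \cdot 20 = 36 + 540 = 576$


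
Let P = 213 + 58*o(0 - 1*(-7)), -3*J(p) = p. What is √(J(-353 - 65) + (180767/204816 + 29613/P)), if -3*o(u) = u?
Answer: √8247659789212711/3976844 ≈ 22.836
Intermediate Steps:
J(p) = -p/3
o(u) = -u/3
P = 233/3 (P = 213 + 58*(-(0 - 1*(-7))/3) = 213 + 58*(-(0 + 7)/3) = 213 + 58*(-⅓*7) = 213 + 58*(-7/3) = 213 - 406/3 = 233/3 ≈ 77.667)
√(J(-353 - 65) + (180767/204816 + 29613/P)) = √(-(-353 - 65)/3 + (180767/204816 + 29613/(233/3))) = √(-⅓*(-418) + (180767*(1/204816) + 29613*(3/233))) = √(418/3 + (180767/204816 + 88839/233)) = √(418/3 + 18237767335/47722128) = √(8295683501/15907376) = √8247659789212711/3976844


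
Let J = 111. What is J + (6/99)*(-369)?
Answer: 975/11 ≈ 88.636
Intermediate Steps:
J + (6/99)*(-369) = 111 + (6/99)*(-369) = 111 + (6*(1/99))*(-369) = 111 + (2/33)*(-369) = 111 - 246/11 = 975/11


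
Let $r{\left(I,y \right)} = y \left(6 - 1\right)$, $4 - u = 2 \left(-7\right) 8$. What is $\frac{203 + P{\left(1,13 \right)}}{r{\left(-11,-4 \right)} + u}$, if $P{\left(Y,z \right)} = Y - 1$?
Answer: $\frac{203}{96} \approx 2.1146$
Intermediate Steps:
$u = 116$ ($u = 4 - 2 \left(-7\right) 8 = 4 - \left(-14\right) 8 = 4 - -112 = 4 + 112 = 116$)
$P{\left(Y,z \right)} = -1 + Y$ ($P{\left(Y,z \right)} = Y - 1 = -1 + Y$)
$r{\left(I,y \right)} = 5 y$ ($r{\left(I,y \right)} = y 5 = 5 y$)
$\frac{203 + P{\left(1,13 \right)}}{r{\left(-11,-4 \right)} + u} = \frac{203 + \left(-1 + 1\right)}{5 \left(-4\right) + 116} = \frac{203 + 0}{-20 + 116} = \frac{203}{96}$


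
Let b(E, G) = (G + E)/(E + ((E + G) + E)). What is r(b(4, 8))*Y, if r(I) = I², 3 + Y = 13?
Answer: 18/5 ≈ 3.6000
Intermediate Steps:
Y = 10 (Y = -3 + 13 = 10)
b(E, G) = (E + G)/(G + 3*E) (b(E, G) = (E + G)/(E + (G + 2*E)) = (E + G)/(G + 3*E))
r(b(4, 8))*Y = ((4 + 8)/(8 + 3*4))²*10 = (12/(8 + 12))²*10 = (12/20)²*10 = ((1/20)*12)²*10 = (⅗)²*10 = (9/25)*10 = 18/5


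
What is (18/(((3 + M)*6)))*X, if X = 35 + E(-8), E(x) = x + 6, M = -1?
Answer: 99/2 ≈ 49.500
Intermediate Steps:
E(x) = 6 + x
X = 33 (X = 35 + (6 - 8) = 35 - 2 = 33)
(18/(((3 + M)*6)))*X = (18/(((3 - 1)*6)))*33 = (18/((2*6)))*33 = (18/12)*33 = (18*(1/12))*33 = (3/2)*33 = 99/2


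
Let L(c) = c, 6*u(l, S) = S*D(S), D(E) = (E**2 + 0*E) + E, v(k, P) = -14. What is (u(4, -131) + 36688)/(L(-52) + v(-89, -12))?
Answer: 1005401/198 ≈ 5077.8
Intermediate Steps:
D(E) = E + E**2 (D(E) = (E**2 + 0) + E = E**2 + E = E + E**2)
u(l, S) = S**2*(1 + S)/6 (u(l, S) = (S*(S*(1 + S)))/6 = (S**2*(1 + S))/6 = S**2*(1 + S)/6)
(u(4, -131) + 36688)/(L(-52) + v(-89, -12)) = ((1/6)*(-131)**2*(1 - 131) + 36688)/(-52 - 14) = ((1/6)*17161*(-130) + 36688)/(-66) = (-1115465/3 + 36688)*(-1/66) = -1005401/3*(-1/66) = 1005401/198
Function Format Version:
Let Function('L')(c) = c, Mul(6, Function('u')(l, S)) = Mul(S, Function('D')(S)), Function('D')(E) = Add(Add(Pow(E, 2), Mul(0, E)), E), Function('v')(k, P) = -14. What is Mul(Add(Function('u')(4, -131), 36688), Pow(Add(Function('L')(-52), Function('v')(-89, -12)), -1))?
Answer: Rational(1005401, 198) ≈ 5077.8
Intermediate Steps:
Function('D')(E) = Add(E, Pow(E, 2)) (Function('D')(E) = Add(Add(Pow(E, 2), 0), E) = Add(Pow(E, 2), E) = Add(E, Pow(E, 2)))
Function('u')(l, S) = Mul(Rational(1, 6), Pow(S, 2), Add(1, S)) (Function('u')(l, S) = Mul(Rational(1, 6), Mul(S, Mul(S, Add(1, S)))) = Mul(Rational(1, 6), Mul(Pow(S, 2), Add(1, S))) = Mul(Rational(1, 6), Pow(S, 2), Add(1, S)))
Mul(Add(Function('u')(4, -131), 36688), Pow(Add(Function('L')(-52), Function('v')(-89, -12)), -1)) = Mul(Add(Mul(Rational(1, 6), Pow(-131, 2), Add(1, -131)), 36688), Pow(Add(-52, -14), -1)) = Mul(Add(Mul(Rational(1, 6), 17161, -130), 36688), Pow(-66, -1)) = Mul(Add(Rational(-1115465, 3), 36688), Rational(-1, 66)) = Mul(Rational(-1005401, 3), Rational(-1, 66)) = Rational(1005401, 198)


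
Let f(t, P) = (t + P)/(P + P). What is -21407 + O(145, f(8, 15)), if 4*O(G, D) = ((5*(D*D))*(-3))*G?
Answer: -1042877/48 ≈ -21727.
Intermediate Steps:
f(t, P) = (P + t)/(2*P) (f(t, P) = (P + t)/((2*P)) = (P + t)*(1/(2*P)) = (P + t)/(2*P))
O(G, D) = -15*G*D**2/4 (O(G, D) = (((5*(D*D))*(-3))*G)/4 = (((5*D**2)*(-3))*G)/4 = ((-15*D**2)*G)/4 = (-15*G*D**2)/4 = -15*G*D**2/4)
-21407 + O(145, f(8, 15)) = -21407 - 15/4*145*((1/2)*(15 + 8)/15)**2 = -21407 - 15/4*145*((1/2)*(1/15)*23)**2 = -21407 - 15/4*145*(23/30)**2 = -21407 - 15/4*145*529/900 = -21407 - 15341/48 = -1042877/48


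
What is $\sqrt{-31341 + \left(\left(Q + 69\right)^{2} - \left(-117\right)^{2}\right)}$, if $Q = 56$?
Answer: $i \sqrt{29405} \approx 171.48 i$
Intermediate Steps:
$\sqrt{-31341 + \left(\left(Q + 69\right)^{2} - \left(-117\right)^{2}\right)} = \sqrt{-31341 + \left(\left(56 + 69\right)^{2} - \left(-117\right)^{2}\right)} = \sqrt{-31341 + \left(125^{2} - 13689\right)} = \sqrt{-31341 + \left(15625 - 13689\right)} = \sqrt{-31341 + 1936} = \sqrt{-29405} = i \sqrt{29405}$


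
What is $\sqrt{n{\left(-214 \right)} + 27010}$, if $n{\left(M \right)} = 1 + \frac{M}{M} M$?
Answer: $\sqrt{26797} \approx 163.7$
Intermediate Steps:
$n{\left(M \right)} = 1 + M$ ($n{\left(M \right)} = 1 + 1 M = 1 + M$)
$\sqrt{n{\left(-214 \right)} + 27010} = \sqrt{\left(1 - 214\right) + 27010} = \sqrt{-213 + 27010} = \sqrt{26797}$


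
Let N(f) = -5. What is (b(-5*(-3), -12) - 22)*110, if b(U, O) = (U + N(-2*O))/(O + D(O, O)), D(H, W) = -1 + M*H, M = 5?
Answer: -177760/73 ≈ -2435.1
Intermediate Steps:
D(H, W) = -1 + 5*H
b(U, O) = (-5 + U)/(-1 + 6*O) (b(U, O) = (U - 5)/(O + (-1 + 5*O)) = (-5 + U)/(-1 + 6*O))
(b(-5*(-3), -12) - 22)*110 = ((-5 - 5*(-3))/(-1 + 6*(-12)) - 22)*110 = ((-5 + 15)/(-1 - 72) - 22)*110 = (10/(-73) - 22)*110 = (-1/73*10 - 22)*110 = (-10/73 - 22)*110 = -1616/73*110 = -177760/73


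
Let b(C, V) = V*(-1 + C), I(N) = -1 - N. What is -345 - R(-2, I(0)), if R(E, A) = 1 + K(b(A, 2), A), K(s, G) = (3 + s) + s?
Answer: -341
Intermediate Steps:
K(s, G) = 3 + 2*s
R(E, A) = 4*A (R(E, A) = 1 + (3 + 2*(2*(-1 + A))) = 1 + (3 + 2*(-2 + 2*A)) = 1 + (3 + (-4 + 4*A)) = 1 + (-1 + 4*A) = 4*A)
-345 - R(-2, I(0)) = -345 - 4*(-1 - 1*0) = -345 - 4*(-1 + 0) = -345 - 4*(-1) = -345 - 1*(-4) = -345 + 4 = -341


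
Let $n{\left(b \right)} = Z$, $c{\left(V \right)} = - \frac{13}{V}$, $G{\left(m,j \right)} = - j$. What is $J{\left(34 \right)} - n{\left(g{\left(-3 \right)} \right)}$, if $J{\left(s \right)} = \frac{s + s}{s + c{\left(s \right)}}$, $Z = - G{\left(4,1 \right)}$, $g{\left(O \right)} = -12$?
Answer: $\frac{1169}{1143} \approx 1.0227$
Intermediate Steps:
$Z = 1$ ($Z = - \left(-1\right) 1 = \left(-1\right) \left(-1\right) = 1$)
$n{\left(b \right)} = 1$
$J{\left(s \right)} = \frac{2 s}{s - \frac{13}{s}}$ ($J{\left(s \right)} = \frac{s + s}{s - \frac{13}{s}} = \frac{2 s}{s - \frac{13}{s}}$)
$J{\left(34 \right)} - n{\left(g{\left(-3 \right)} \right)} = \frac{2 \cdot 34^{2}}{-13 + 34^{2}} - 1 = 2 \cdot 1156 \frac{1}{-13 + 1156} - 1 = 2 \cdot 1156 \cdot \frac{1}{1143} - 1 = \frac{2312}{1143} - 1 = \frac{1169}{1143}$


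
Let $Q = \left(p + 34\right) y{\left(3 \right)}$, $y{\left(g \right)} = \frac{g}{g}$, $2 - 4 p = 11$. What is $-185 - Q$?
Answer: $- \frac{867}{4} \approx -216.75$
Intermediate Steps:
$p = - \frac{9}{4}$ ($p = \frac{1}{2} - \frac{11}{4} = - \frac{9}{4} \approx -2.25$)
$y{\left(g \right)} = 1$
$Q = \frac{127}{4}$ ($Q = \left(- \frac{9}{4} + 34\right) 1 = \frac{127}{4} \cdot 1 = \frac{127}{4} \approx 31.75$)
$-185 - Q = -185 - \frac{127}{4} = - \frac{867}{4}$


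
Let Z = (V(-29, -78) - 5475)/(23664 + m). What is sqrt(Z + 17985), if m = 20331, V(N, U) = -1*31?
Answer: sqrt(34810804813155)/43995 ≈ 134.11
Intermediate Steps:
V(N, U) = -31
Z = -5506/43995 (Z = (-31 - 5475)/(23664 + 20331) = -5506/43995 ≈ -0.12515)
sqrt(Z + 17985) = sqrt(-5506/43995 + 17985) = sqrt(791244569/43995) = sqrt(34810804813155)/43995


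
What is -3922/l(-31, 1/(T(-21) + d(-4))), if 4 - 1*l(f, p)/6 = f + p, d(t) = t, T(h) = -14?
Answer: -11766/631 ≈ -18.647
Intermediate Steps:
l(f, p) = 24 - 6*f - 6*p (l(f, p) = 24 - 6*(f + p) = 24 + (-6*f - 6*p) = 24 - 6*f - 6*p)
-3922/l(-31, 1/(T(-21) + d(-4))) = -3922/(24 - 6*(-31) - 6/(-14 - 4)) = -3922/(24 + 186 - 6/(-18)) = -3922/(24 + 186 - 6*(-1/18)) = -3922/(24 + 186 + ⅓) = -3922/631/3 = -3922*3/631 = -11766/631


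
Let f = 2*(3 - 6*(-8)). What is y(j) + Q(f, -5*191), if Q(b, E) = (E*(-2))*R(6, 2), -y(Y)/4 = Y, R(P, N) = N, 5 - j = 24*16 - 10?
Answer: 5296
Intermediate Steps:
j = -369 (j = 5 - (24*16 - 10) = 5 - (384 - 10) = 5 - 1*374 = 5 - 374 = -369)
f = 102 (f = 2*(3 + 48) = 2*51 = 102)
y(Y) = -4*Y
Q(b, E) = -4*E (Q(b, E) = (E*(-2))*2 = -2*E*2 = -4*E)
y(j) + Q(f, -5*191) = -4*(-369) - (-20)*191 = 1476 - 4*(-955) = 1476 + 3820 = 5296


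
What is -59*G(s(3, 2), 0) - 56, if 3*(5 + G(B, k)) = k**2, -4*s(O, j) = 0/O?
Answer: 239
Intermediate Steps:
s(O, j) = 0 (s(O, j) = -0/O = -1/4*0 = 0)
G(B, k) = -5 + k**2/3
-59*G(s(3, 2), 0) - 56 = -59*(-5 + (1/3)*0**2) - 56 = -59*(-5 + (1/3)*0) - 56 = -59*(-5 + 0) - 56 = -59*(-5) - 56 = 295 - 56 = 239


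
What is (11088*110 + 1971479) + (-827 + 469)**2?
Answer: 3319323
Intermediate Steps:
(11088*110 + 1971479) + (-827 + 469)**2 = (1219680 + 1971479) + (-358)**2 = 3191159 + 128164 = 3319323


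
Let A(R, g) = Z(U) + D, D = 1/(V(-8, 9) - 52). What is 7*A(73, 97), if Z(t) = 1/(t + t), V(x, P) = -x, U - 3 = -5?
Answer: -21/11 ≈ -1.9091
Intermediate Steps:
U = -2 (U = 3 - 5 = -2)
Z(t) = 1/(2*t)
D = -1/44 (D = 1/(-1*(-8) - 52) = 1/(8 - 52) = 1/(-44) = -1/44 ≈ -0.022727)
A(R, g) = -3/11 (A(R, g) = (1/2)/(-2) - 1/44 = (1/2)*(-1/2) - 1/44 = -1/4 - 1/44 = -3/11)
7*A(73, 97) = 7*(-3/11) = -21/11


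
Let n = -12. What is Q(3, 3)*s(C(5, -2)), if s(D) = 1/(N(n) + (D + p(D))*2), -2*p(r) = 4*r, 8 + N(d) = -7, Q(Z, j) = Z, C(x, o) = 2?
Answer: -3/19 ≈ -0.15789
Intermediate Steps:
N(d) = -15 (N(d) = -8 - 7 = -15)
p(r) = -2*r
s(D) = 1/(-15 - 2*D) (s(D) = 1/(-15 + (D - 2*D)*2) = 1/(-15 - D*2) = 1/(-15 - 2*D))
Q(3, 3)*s(C(5, -2)) = 3/(-15 - 2*2) = 3/(-15 - 4) = 3/(-19) = 3*(-1/19) = -3/19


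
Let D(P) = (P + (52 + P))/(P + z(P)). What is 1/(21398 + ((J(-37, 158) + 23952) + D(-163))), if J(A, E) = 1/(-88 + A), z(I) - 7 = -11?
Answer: 20875/946715333 ≈ 2.2050e-5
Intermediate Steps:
z(I) = -4 (z(I) = 7 - 11 = -4)
D(P) = (52 + 2*P)/(-4 + P) (D(P) = (P + (52 + P))/(P - 4) = (52 + 2*P)/(-4 + P))
1/(21398 + ((J(-37, 158) + 23952) + D(-163))) = 1/(21398 + ((1/(-88 - 37) + 23952) + 2*(26 - 163)/(-4 - 163))) = 1/(21398 + ((1/(-125) + 23952) + 2*(-137)/(-167))) = 1/(21398 + ((-1/125 + 23952) + 2*(-1/167)*(-137))) = 1/(21398 + (2993999/125 + 274/167)) = 1/(21398 + 500032083/20875) = 1/(946715333/20875) = 20875/946715333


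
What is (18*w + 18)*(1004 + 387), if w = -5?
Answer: -100152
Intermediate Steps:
(18*w + 18)*(1004 + 387) = (18*(-5) + 18)*(1004 + 387) = (-90 + 18)*1391 = -72*1391 = -100152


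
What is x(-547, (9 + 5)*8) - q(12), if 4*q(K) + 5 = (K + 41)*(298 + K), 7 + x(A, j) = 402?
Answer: -14845/4 ≈ -3711.3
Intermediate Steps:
x(A, j) = 395 (x(A, j) = -7 + 402 = 395)
q(K) = -5/4 + (41 + K)*(298 + K)/4 (q(K) = -5/4 + ((K + 41)*(298 + K))/4 = -5/4 + ((41 + K)*(298 + K))/4 = -5/4 + (41 + K)*(298 + K)/4)
x(-547, (9 + 5)*8) - q(12) = 395 - (12213/4 + (1/4)*12**2 + (339/4)*12) = 395 - (12213/4 + (1/4)*144 + 1017) = 395 - (12213/4 + 36 + 1017) = 395 - 1*16425/4 = 395 - 16425/4 = -14845/4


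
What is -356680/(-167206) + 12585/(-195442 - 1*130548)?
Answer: 11416982569/5450748394 ≈ 2.0946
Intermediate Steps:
-356680/(-167206) + 12585/(-195442 - 1*130548) = -356680*(-1/167206) + 12585/(-195442 - 130548) = 178340/83603 + 12585/(-325990) = 178340/83603 + 12585*(-1/325990) = 178340/83603 - 2517/65198 = 11416982569/5450748394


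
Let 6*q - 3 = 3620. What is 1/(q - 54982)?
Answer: -6/326269 ≈ -1.8390e-5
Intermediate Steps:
q = 3623/6 (q = ½ + (⅙)*3620 = ½ + 1810/3 = 3623/6 ≈ 603.83)
1/(q - 54982) = 1/(3623/6 - 54982) = 1/(-326269/6) = -6/326269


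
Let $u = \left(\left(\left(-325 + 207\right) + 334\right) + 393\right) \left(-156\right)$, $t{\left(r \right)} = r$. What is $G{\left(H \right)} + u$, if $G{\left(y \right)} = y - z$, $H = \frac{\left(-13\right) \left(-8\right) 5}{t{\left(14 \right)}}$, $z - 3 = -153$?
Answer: $- \frac{663718}{7} \approx -94817.0$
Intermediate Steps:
$z = -150$ ($z = 3 - 153 = -150$)
$H = \frac{260}{7}$ ($H = \frac{\left(-13\right) \left(-8\right) 5}{14} = 104 \cdot 5 \cdot \frac{1}{14} = 520 \cdot \frac{1}{14} = \frac{260}{7} \approx 37.143$)
$G{\left(y \right)} = 150 + y$ ($G{\left(y \right)} = y - -150 = y + 150 = 150 + y$)
$u = -95004$ ($u = \left(\left(-118 + 334\right) + 393\right) \left(-156\right) = \left(216 + 393\right) \left(-156\right) = 609 \left(-156\right) = -95004$)
$G{\left(H \right)} + u = \left(150 + \frac{260}{7}\right) - 95004 = \frac{1310}{7} - 95004 = - \frac{663718}{7}$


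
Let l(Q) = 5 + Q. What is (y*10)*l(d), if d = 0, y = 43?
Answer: 2150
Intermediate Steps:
(y*10)*l(d) = (43*10)*(5 + 0) = 430*5 = 2150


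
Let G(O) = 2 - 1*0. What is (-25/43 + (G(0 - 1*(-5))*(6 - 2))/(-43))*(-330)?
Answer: 10890/43 ≈ 253.26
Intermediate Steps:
G(O) = 2 (G(O) = 2 + 0 = 2)
(-25/43 + (G(0 - 1*(-5))*(6 - 2))/(-43))*(-330) = (-25/43 + (2*(6 - 2))/(-43))*(-330) = (-25*1/43 + (2*4)*(-1/43))*(-330) = (-25/43 + 8*(-1/43))*(-330) = (-25/43 - 8/43)*(-330) = -33/43*(-330) = 10890/43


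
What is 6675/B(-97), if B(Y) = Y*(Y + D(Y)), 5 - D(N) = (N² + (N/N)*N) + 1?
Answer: 445/60819 ≈ 0.0073168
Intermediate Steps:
D(N) = 4 - N - N² (D(N) = 5 - ((N² + (N/N)*N) + 1) = 5 - ((N² + 1*N) + 1) = 5 - ((N² + N) + 1) = 5 - ((N + N²) + 1) = 5 - (1 + N + N²) = 5 + (-1 - N - N²) = 4 - N - N²)
B(Y) = Y*(4 - Y²) (B(Y) = Y*(Y + (4 - Y - Y²)) = Y*(4 - Y²))
6675/B(-97) = 6675/((-97*(4 - 1*(-97)²))) = 6675/((-97*(4 - 1*9409))) = 6675/((-97*(4 - 9409))) = 6675/((-97*(-9405))) = 6675/912285 = 6675*(1/912285) = 445/60819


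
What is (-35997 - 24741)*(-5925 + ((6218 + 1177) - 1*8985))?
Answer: 456446070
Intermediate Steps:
(-35997 - 24741)*(-5925 + ((6218 + 1177) - 1*8985)) = -60738*(-5925 + (7395 - 8985)) = -60738*(-5925 - 1590) = -60738*(-7515) = 456446070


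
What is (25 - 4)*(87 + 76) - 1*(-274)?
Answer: 3697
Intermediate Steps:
(25 - 4)*(87 + 76) - 1*(-274) = 21*163 + 274 = 3423 + 274 = 3697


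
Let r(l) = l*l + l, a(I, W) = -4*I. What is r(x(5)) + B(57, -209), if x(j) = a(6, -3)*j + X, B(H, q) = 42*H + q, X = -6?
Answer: 17935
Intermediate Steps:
B(H, q) = q + 42*H
x(j) = -6 - 24*j (x(j) = (-4*6)*j - 6 = -24*j - 6 = -6 - 24*j)
r(l) = l + l² (r(l) = l² + l = l + l²)
r(x(5)) + B(57, -209) = (-6 - 24*5)*(1 + (-6 - 24*5)) + (-209 + 42*57) = (-6 - 120)*(1 + (-6 - 120)) + (-209 + 2394) = -126*(1 - 126) + 2185 = -126*(-125) + 2185 = 15750 + 2185 = 17935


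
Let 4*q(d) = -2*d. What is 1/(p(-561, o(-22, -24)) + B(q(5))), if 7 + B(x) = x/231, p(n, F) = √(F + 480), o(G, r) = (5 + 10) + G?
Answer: 1496418/90467891 + 213444*√473/90467891 ≈ 0.067853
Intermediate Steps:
o(G, r) = 15 + G
p(n, F) = √(480 + F)
q(d) = -d/2 (q(d) = (-2*d)/4 = -d/2)
B(x) = -7 + x/231
1/(p(-561, o(-22, -24)) + B(q(5))) = 1/(√(480 + (15 - 22)) + (-7 + (-½*5)/231)) = 1/(√(480 - 7) + (-7 + (1/231)*(-5/2))) = 1/(√473 + (-7 - 5/462)) = 1/(√473 - 3239/462) = 1/(-3239/462 + √473)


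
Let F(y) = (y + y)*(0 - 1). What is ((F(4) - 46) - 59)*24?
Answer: -2712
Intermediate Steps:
F(y) = -2*y (F(y) = (2*y)*(-1) = -2*y)
((F(4) - 46) - 59)*24 = ((-2*4 - 46) - 59)*24 = ((-8 - 46) - 59)*24 = (-54 - 59)*24 = -113*24 = -2712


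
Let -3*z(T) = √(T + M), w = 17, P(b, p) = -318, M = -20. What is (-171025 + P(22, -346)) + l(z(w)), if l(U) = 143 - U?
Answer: -171200 + I*√3/3 ≈ -1.712e+5 + 0.57735*I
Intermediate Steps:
z(T) = -√(-20 + T)/3 (z(T) = -√(T - 20)/3 = -√(-20 + T)/3)
(-171025 + P(22, -346)) + l(z(w)) = (-171025 - 318) + (143 - (-1)*√(-20 + 17)/3) = -171343 + (143 - (-1)*√(-3)/3) = -171343 + (143 - (-1)*I*√3/3) = -171343 + (143 + I*√3/3) = -171200 + I*√3/3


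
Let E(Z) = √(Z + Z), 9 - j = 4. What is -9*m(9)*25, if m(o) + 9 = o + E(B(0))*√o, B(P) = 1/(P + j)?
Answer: -135*√10 ≈ -426.91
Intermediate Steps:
j = 5 (j = 9 - 1*4 = 9 - 4 = 5)
B(P) = 1/(5 + P) (B(P) = 1/(P + 5) = 1/(5 + P))
E(Z) = √2*√Z (E(Z) = √(2*Z) = √2*√Z)
m(o) = -9 + o + √10*√o/5 (m(o) = -9 + (o + (√2*√(1/(5 + 0)))*√o) = -9 + (o + (√2*√(1/5))*√o) = -9 + (o + (√2*√(⅕))*√o) = -9 + (o + (√2*(√5/5))*√o) = -9 + (o + (√10/5)*√o) = -9 + (o + √10*√o/5) = -9 + o + √10*√o/5)
-9*m(9)*25 = -9*(-9 + 9 + √10*√9/5)*25 = -9*(-9 + 9 + (⅕)*√10*3)*25 = -9*(-9 + 9 + 3*√10/5)*25 = -27*√10/5*25 = -135*√10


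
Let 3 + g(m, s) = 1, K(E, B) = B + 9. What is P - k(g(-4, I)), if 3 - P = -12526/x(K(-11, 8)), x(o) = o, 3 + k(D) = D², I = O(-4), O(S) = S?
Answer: 12560/17 ≈ 738.82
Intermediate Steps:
I = -4
K(E, B) = 9 + B
g(m, s) = -2 (g(m, s) = -3 + 1 = -2)
k(D) = -3 + D²
P = 12577/17 (P = 3 - (-12526)/(9 + 8) = 3 - (-12526)/17 = 3 - 1*(-12526/17) = 3 + 12526/17 = 12577/17 ≈ 739.82)
P - k(g(-4, I)) = 12577/17 - (-3 + (-2)²) = 12577/17 - (-3 + 4) = 12577/17 - 1*1 = 12577/17 - 1 = 12560/17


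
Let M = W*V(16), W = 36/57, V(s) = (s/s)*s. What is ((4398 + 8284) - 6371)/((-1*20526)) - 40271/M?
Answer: -872592227/218944 ≈ -3985.5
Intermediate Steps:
V(s) = s (V(s) = 1*s = s)
W = 12/19 (W = 36*(1/57) = 12/19 ≈ 0.63158)
M = 192/19 (M = (12/19)*16 = 192/19 ≈ 10.105)
((4398 + 8284) - 6371)/((-1*20526)) - 40271/M = ((4398 + 8284) - 6371)/((-1*20526)) - 40271/192/19 = (12682 - 6371)/(-20526) - 40271*19/192 = 6311*(-1/20526) - 765149/192 = -6311/20526 - 765149/192 = -872592227/218944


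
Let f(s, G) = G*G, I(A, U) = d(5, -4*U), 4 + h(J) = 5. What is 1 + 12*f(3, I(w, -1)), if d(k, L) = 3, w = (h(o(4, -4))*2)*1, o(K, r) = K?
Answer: 109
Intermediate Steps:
h(J) = 1 (h(J) = -4 + 5 = 1)
w = 2 (w = (1*2)*1 = 2*1 = 2)
I(A, U) = 3
f(s, G) = G²
1 + 12*f(3, I(w, -1)) = 1 + 12*3² = 1 + 12*9 = 1 + 108 = 109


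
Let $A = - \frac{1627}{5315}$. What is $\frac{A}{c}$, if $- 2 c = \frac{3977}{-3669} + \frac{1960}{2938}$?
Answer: $- \frac{17538282294}{11940641795} \approx -1.4688$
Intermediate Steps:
$A = - \frac{1627}{5315}$ ($A = \left(-1627\right) \frac{1}{5315} = - \frac{1627}{5315} \approx -0.30611$)
$c = \frac{2246593}{10779522}$ ($c = - \frac{\frac{3977}{-3669} + \frac{1960}{2938}}{2} = - \frac{3977 \left(- \frac{1}{3669}\right) + 1960 \cdot \frac{1}{2938}}{2} = - \frac{- \frac{3977}{3669} + \frac{980}{1469}}{2} = \left(- \frac{1}{2}\right) \left(- \frac{2246593}{5389761}\right) = \frac{2246593}{10779522} \approx 0.20841$)
$\frac{A}{c} = - \frac{1627}{5315 \cdot \frac{2246593}{10779522}} = \left(- \frac{1627}{5315}\right) \frac{10779522}{2246593} = - \frac{17538282294}{11940641795}$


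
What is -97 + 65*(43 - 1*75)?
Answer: -2177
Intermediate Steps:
-97 + 65*(43 - 1*75) = -97 + 65*(43 - 75) = -97 + 65*(-32) = -97 - 2080 = -2177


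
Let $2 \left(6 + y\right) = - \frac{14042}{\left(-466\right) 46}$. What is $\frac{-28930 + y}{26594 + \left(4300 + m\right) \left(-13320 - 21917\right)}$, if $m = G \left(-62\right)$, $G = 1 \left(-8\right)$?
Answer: $\frac{620265075}{3622042163288} \approx 0.00017125$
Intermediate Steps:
$G = -8$
$y = - \frac{121595}{21436}$ ($y = -6 + \frac{\left(-14042\right) \frac{1}{\left(-466\right) 46}}{2} = -6 + \frac{\left(-14042\right) \frac{1}{-21436}}{2} = -6 + \frac{\left(-14042\right) \left(- \frac{1}{21436}\right)}{2} = -6 + \frac{1}{2} \cdot \frac{7021}{10718} = -6 + \frac{7021}{21436} = - \frac{121595}{21436} \approx -5.6725$)
$m = 496$ ($m = \left(-8\right) \left(-62\right) = 496$)
$\frac{-28930 + y}{26594 + \left(4300 + m\right) \left(-13320 - 21917\right)} = \frac{-28930 - \frac{121595}{21436}}{26594 + \left(4300 + 496\right) \left(-13320 - 21917\right)} = - \frac{620265075}{21436 \left(26594 + 4796 \left(-35237\right)\right)} = - \frac{620265075}{21436 \left(26594 - 168996652\right)} = - \frac{620265075}{21436 \left(-168970058\right)} = \left(- \frac{620265075}{21436}\right) \left(- \frac{1}{168970058}\right) = \frac{620265075}{3622042163288}$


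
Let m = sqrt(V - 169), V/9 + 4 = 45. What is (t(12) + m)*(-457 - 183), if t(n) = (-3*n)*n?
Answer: 276480 - 6400*sqrt(2) ≈ 2.6743e+5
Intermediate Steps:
V = 369 (V = -36 + 9*45 = -36 + 405 = 369)
m = 10*sqrt(2) (m = sqrt(369 - 169) = sqrt(200) = 10*sqrt(2) ≈ 14.142)
t(n) = -3*n**2
(t(12) + m)*(-457 - 183) = (-3*12**2 + 10*sqrt(2))*(-457 - 183) = (-3*144 + 10*sqrt(2))*(-640) = (-432 + 10*sqrt(2))*(-640) = 276480 - 6400*sqrt(2)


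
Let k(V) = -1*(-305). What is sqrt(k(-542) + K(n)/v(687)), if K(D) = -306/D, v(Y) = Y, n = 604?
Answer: sqrt(1458759306962)/69158 ≈ 17.464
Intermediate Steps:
k(V) = 305
sqrt(k(-542) + K(n)/v(687)) = sqrt(305 - 306/604/687) = sqrt(305 - 306*1/604*(1/687)) = sqrt(305 - 153/302*1/687) = sqrt(305 - 51/69158) = sqrt(21093139/69158) = sqrt(1458759306962)/69158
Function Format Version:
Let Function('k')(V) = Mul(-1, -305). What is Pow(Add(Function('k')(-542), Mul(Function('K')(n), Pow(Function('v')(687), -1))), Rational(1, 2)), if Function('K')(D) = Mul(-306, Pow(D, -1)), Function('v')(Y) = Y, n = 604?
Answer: Mul(Rational(1, 69158), Pow(1458759306962, Rational(1, 2))) ≈ 17.464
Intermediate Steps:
Function('k')(V) = 305
Pow(Add(Function('k')(-542), Mul(Function('K')(n), Pow(Function('v')(687), -1))), Rational(1, 2)) = Pow(Add(305, Mul(Mul(-306, Pow(604, -1)), Pow(687, -1))), Rational(1, 2)) = Pow(Add(305, Mul(Mul(-306, Rational(1, 604)), Rational(1, 687))), Rational(1, 2)) = Pow(Add(305, Mul(Rational(-153, 302), Rational(1, 687))), Rational(1, 2)) = Pow(Add(305, Rational(-51, 69158)), Rational(1, 2)) = Pow(Rational(21093139, 69158), Rational(1, 2)) = Mul(Rational(1, 69158), Pow(1458759306962, Rational(1, 2)))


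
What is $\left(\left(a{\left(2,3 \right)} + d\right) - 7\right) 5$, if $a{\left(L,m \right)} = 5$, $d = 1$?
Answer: $-5$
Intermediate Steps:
$\left(\left(a{\left(2,3 \right)} + d\right) - 7\right) 5 = \left(\left(5 + 1\right) - 7\right) 5 = \left(6 - 7\right) 5 = \left(-1\right) 5 = -5$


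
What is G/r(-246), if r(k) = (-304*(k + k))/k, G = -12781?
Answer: 12781/608 ≈ 21.021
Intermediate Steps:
r(k) = -608 (r(k) = (-608*k)/k = -608)
G/r(-246) = -12781/(-608) = -12781*(-1/608) = 12781/608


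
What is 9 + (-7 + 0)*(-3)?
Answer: 30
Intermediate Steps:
9 + (-7 + 0)*(-3) = 9 - 7*(-3) = 9 + 21 = 30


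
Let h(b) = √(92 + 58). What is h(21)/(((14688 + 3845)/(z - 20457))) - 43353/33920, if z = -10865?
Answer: -43353/33920 - 156610*√6/18533 ≈ -21.977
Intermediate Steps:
h(b) = 5*√6 (h(b) = √150 = 5*√6)
h(21)/(((14688 + 3845)/(z - 20457))) - 43353/33920 = (5*√6)/(((14688 + 3845)/(-10865 - 20457))) - 43353/33920 = (5*√6)/((18533/(-31322))) - 43353*1/33920 = (5*√6)/((18533*(-1/31322))) - 43353/33920 = (5*√6)/(-18533/31322) - 43353/33920 = (5*√6)*(-31322/18533) - 43353/33920 = -156610*√6/18533 - 43353/33920 = -43353/33920 - 156610*√6/18533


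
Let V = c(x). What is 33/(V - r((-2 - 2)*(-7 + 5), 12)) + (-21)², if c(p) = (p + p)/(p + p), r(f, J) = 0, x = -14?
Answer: 474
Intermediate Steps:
c(p) = 1 (c(p) = (2*p)/((2*p)) = (2*p)*(1/(2*p)) = 1)
V = 1
33/(V - r((-2 - 2)*(-7 + 5), 12)) + (-21)² = 33/(1 - 1*0) + (-21)² = 33/(1 + 0) + 441 = 33/1 + 441 = 33*1 + 441 = 33 + 441 = 474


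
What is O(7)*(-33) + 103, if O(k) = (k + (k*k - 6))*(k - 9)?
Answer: 3403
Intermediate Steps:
O(k) = (-9 + k)*(-6 + k + k²) (O(k) = (k + (k² - 6))*(-9 + k) = (k + (-6 + k²))*(-9 + k) = (-6 + k + k²)*(-9 + k) = (-9 + k)*(-6 + k + k²))
O(7)*(-33) + 103 = (54 + 7³ - 15*7 - 8*7²)*(-33) + 103 = (54 + 343 - 105 - 8*49)*(-33) + 103 = (54 + 343 - 105 - 392)*(-33) + 103 = -100*(-33) + 103 = 3300 + 103 = 3403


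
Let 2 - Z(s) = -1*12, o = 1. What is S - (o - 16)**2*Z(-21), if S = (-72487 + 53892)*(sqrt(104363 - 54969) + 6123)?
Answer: -113860335 - 18595*sqrt(49394) ≈ -1.1799e+8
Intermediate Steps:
Z(s) = 14 (Z(s) = 2 - (-1)*12 = 2 - 1*(-12) = 2 + 12 = 14)
S = -113857185 - 18595*sqrt(49394) (S = -18595*(sqrt(49394) + 6123) = -18595*(6123 + sqrt(49394)) = -113857185 - 18595*sqrt(49394) ≈ -1.1799e+8)
S - (o - 16)**2*Z(-21) = (-113857185 - 18595*sqrt(49394)) - (1 - 16)**2*14 = (-113857185 - 18595*sqrt(49394)) - (-15)**2*14 = (-113857185 - 18595*sqrt(49394)) - 225*14 = (-113857185 - 18595*sqrt(49394)) - 1*3150 = (-113857185 - 18595*sqrt(49394)) - 3150 = -113860335 - 18595*sqrt(49394)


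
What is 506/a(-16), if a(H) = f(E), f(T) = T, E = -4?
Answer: -253/2 ≈ -126.50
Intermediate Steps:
a(H) = -4
506/a(-16) = 506/(-4) = 506*(-¼) = -253/2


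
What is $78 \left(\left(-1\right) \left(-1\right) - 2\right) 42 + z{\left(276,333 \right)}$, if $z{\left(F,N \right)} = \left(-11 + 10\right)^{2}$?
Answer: $-3275$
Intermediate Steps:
$z{\left(F,N \right)} = 1$ ($z{\left(F,N \right)} = \left(-1\right)^{2} = 1$)
$78 \left(\left(-1\right) \left(-1\right) - 2\right) 42 + z{\left(276,333 \right)} = 78 \left(\left(-1\right) \left(-1\right) - 2\right) 42 + 1 = 78 \left(1 - 2\right) 42 + 1 = 78 \left(-1\right) 42 + 1 = \left(-78\right) 42 + 1 = -3276 + 1 = -3275$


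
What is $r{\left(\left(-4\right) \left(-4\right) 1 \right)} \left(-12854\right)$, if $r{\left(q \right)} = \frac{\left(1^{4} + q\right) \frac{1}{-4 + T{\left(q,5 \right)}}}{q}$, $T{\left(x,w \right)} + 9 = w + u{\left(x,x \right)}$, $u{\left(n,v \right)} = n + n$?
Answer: $- \frac{109259}{192} \approx -569.06$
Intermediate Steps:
$u{\left(n,v \right)} = 2 n$
$T{\left(x,w \right)} = -9 + w + 2 x$ ($T{\left(x,w \right)} = -9 + \left(w + 2 x\right) = -9 + w + 2 x$)
$r{\left(q \right)} = \frac{1 + q}{q \left(-8 + 2 q\right)}$ ($r{\left(q \right)} = \frac{\left(1^{4} + q\right) \frac{1}{-4 + \left(-9 + 5 + 2 q\right)}}{q} = \frac{\left(1 + q\right) \frac{1}{-4 + \left(-4 + 2 q\right)}}{q} = \frac{\left(1 + q\right) \frac{1}{-8 + 2 q}}{q} = \frac{\frac{1}{-8 + 2 q} \left(1 + q\right)}{q} = \frac{1 + q}{q \left(-8 + 2 q\right)}$)
$r{\left(\left(-4\right) \left(-4\right) 1 \right)} \left(-12854\right) = \frac{1 + \left(-4\right) \left(-4\right) 1}{2 \left(-4\right) \left(-4\right) 1 \left(-4 + \left(-4\right) \left(-4\right) 1\right)} \left(-12854\right) = \frac{1 + 16 \cdot 1}{2 \cdot 16 \cdot 1 \left(-4 + 16 \cdot 1\right)} \left(-12854\right) = \frac{1 + 16}{2 \cdot 16 \left(-4 + 16\right)} \left(-12854\right) = \frac{1}{2} \cdot \frac{1}{16} \cdot \frac{1}{12} \cdot 17 \left(-12854\right) = \frac{17}{384} \left(-12854\right) = - \frac{109259}{192}$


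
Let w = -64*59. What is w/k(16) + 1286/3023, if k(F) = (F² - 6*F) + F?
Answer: -699282/33253 ≈ -21.029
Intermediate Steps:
w = -3776
k(F) = F² - 5*F
w/k(16) + 1286/3023 = -3776*1/(16*(-5 + 16)) + 1286/3023 = -3776/(16*11) + 1286*(1/3023) = -3776/176 + 1286/3023 = -3776*1/176 + 1286/3023 = -236/11 + 1286/3023 = -699282/33253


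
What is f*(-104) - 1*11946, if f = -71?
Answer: -4562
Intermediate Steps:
f*(-104) - 1*11946 = -71*(-104) - 1*11946 = 7384 - 11946 = -4562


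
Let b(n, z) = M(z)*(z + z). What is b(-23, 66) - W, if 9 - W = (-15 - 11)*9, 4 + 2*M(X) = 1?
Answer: -441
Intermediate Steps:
M(X) = -3/2 (M(X) = -2 + (½)*1 = -2 + ½ = -3/2)
W = 243 (W = 9 - (-15 - 11)*9 = 9 - (-26)*9 = 9 - 1*(-234) = 9 + 234 = 243)
b(n, z) = -3*z (b(n, z) = -3*(z + z)/2 = -3*z)
b(-23, 66) - W = -3*66 - 1*243 = -198 - 243 = -441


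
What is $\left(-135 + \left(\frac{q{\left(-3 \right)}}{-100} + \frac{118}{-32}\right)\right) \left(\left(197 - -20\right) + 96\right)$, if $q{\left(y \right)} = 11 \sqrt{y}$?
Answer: $- \frac{694547}{16} - \frac{3443 i \sqrt{3}}{100} \approx -43409.0 - 59.635 i$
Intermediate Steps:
$\left(-135 + \left(\frac{q{\left(-3 \right)}}{-100} + \frac{118}{-32}\right)\right) \left(\left(197 - -20\right) + 96\right) = \left(-135 + \left(\frac{11 \sqrt{-3}}{-100} + \frac{118}{-32}\right)\right) \left(\left(197 - -20\right) + 96\right) = \left(-135 + \left(11 i \sqrt{3} \left(- \frac{1}{100}\right) + 118 \left(- \frac{1}{32}\right)\right)\right) \left(\left(197 + 20\right) + 96\right) = \left(-135 - \left(\frac{59}{16} - 11 i \sqrt{3} \left(- \frac{1}{100}\right)\right)\right) \left(217 + 96\right) = \left(-135 - \left(\frac{59}{16} + \frac{11 i \sqrt{3}}{100}\right)\right) 313 = \left(- \frac{2219}{16} - \frac{11 i \sqrt{3}}{100}\right) 313 = - \frac{694547}{16} - \frac{3443 i \sqrt{3}}{100}$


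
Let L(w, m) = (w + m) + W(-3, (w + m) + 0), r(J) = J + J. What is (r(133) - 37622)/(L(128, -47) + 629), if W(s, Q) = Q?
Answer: -37356/791 ≈ -47.226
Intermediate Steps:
r(J) = 2*J
L(w, m) = 2*m + 2*w (L(w, m) = (w + m) + ((w + m) + 0) = (m + w) + ((m + w) + 0) = (m + w) + (m + w) = 2*m + 2*w)
(r(133) - 37622)/(L(128, -47) + 629) = (2*133 - 37622)/((2*(-47) + 2*128) + 629) = (266 - 37622)/((-94 + 256) + 629) = -37356/(162 + 629) = -37356/791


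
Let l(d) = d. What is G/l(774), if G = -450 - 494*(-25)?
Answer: 5950/387 ≈ 15.375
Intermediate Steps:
G = 11900 (G = -450 + 12350 = 11900)
G/l(774) = 11900/774 = 11900*(1/774) = 5950/387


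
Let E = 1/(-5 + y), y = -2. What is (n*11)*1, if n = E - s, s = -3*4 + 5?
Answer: 528/7 ≈ 75.429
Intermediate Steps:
s = -7 (s = -12 + 5 = -7)
E = -1/7 (E = 1/(-5 - 2) = 1/(-7) = -1/7 ≈ -0.14286)
n = 48/7 (n = -1/7 - 1*(-7) = -1/7 + 7 = 48/7 ≈ 6.8571)
(n*11)*1 = ((48/7)*11)*1 = (528/7)*1 = 528/7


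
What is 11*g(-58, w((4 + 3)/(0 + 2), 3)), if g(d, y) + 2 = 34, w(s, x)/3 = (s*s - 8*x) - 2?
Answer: 352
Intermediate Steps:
w(s, x) = -6 - 24*x + 3*s² (w(s, x) = 3*((s*s - 8*x) - 2) = 3*((s² - 8*x) - 2) = 3*(-2 + s² - 8*x) = -6 - 24*x + 3*s²)
g(d, y) = 32 (g(d, y) = -2 + 34 = 32)
11*g(-58, w((4 + 3)/(0 + 2), 3)) = 11*32 = 352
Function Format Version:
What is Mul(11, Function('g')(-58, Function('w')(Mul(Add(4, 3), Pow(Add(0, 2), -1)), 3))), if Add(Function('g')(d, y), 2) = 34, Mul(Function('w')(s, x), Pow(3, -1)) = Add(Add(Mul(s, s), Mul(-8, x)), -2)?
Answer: 352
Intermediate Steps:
Function('w')(s, x) = Add(-6, Mul(-24, x), Mul(3, Pow(s, 2))) (Function('w')(s, x) = Mul(3, Add(Add(Mul(s, s), Mul(-8, x)), -2)) = Mul(3, Add(Add(Pow(s, 2), Mul(-8, x)), -2)) = Mul(3, Add(-2, Pow(s, 2), Mul(-8, x))) = Add(-6, Mul(-24, x), Mul(3, Pow(s, 2))))
Function('g')(d, y) = 32 (Function('g')(d, y) = Add(-2, 34) = 32)
Mul(11, Function('g')(-58, Function('w')(Mul(Add(4, 3), Pow(Add(0, 2), -1)), 3))) = Mul(11, 32) = 352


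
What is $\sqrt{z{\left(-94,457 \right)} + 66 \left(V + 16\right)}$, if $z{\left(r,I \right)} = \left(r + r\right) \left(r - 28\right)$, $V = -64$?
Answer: $2 \sqrt{4942} \approx 140.6$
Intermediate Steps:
$z{\left(r,I \right)} = 2 r \left(-28 + r\right)$
$\sqrt{z{\left(-94,457 \right)} + 66 \left(V + 16\right)} = \sqrt{2 \left(-94\right) \left(-28 - 94\right) + 66 \left(-64 + 16\right)} = \sqrt{2 \left(-94\right) \left(-122\right) + 66 \left(-48\right)} = \sqrt{22936 - 3168} = \sqrt{19768} = 2 \sqrt{4942}$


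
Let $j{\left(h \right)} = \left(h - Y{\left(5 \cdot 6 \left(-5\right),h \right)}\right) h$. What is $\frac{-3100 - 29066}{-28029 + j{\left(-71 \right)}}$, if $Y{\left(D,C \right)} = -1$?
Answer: $\frac{32166}{23059} \approx 1.3949$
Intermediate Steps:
$j{\left(h \right)} = h \left(1 + h\right)$ ($j{\left(h \right)} = \left(h - -1\right) h = \left(h + 1\right) h = \left(1 + h\right) h = h \left(1 + h\right)$)
$\frac{-3100 - 29066}{-28029 + j{\left(-71 \right)}} = \frac{-3100 - 29066}{-28029 - 71 \left(1 - 71\right)} = - \frac{32166}{-28029 - -4970} = - \frac{32166}{-28029 + 4970} = - \frac{32166}{-23059} = \left(-32166\right) \left(- \frac{1}{23059}\right) = \frac{32166}{23059}$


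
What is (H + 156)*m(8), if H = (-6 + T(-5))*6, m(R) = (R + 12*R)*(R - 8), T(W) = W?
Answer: 0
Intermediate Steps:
m(R) = 13*R*(-8 + R) (m(R) = (13*R)*(-8 + R) = 13*R*(-8 + R))
H = -66 (H = (-6 - 5)*6 = -11*6 = -66)
(H + 156)*m(8) = (-66 + 156)*(13*8*(-8 + 8)) = 90*(13*8*0) = 90*0 = 0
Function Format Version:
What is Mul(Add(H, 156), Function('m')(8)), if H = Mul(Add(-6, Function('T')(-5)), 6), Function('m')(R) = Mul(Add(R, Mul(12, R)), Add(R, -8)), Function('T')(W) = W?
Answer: 0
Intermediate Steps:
Function('m')(R) = Mul(13, R, Add(-8, R)) (Function('m')(R) = Mul(Mul(13, R), Add(-8, R)) = Mul(13, R, Add(-8, R)))
H = -66 (H = Mul(Add(-6, -5), 6) = Mul(-11, 6) = -66)
Mul(Add(H, 156), Function('m')(8)) = Mul(Add(-66, 156), Mul(13, 8, Add(-8, 8))) = Mul(90, Mul(13, 8, 0)) = Mul(90, 0) = 0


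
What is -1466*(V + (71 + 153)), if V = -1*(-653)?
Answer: -1285682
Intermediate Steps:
V = 653
-1466*(V + (71 + 153)) = -1466*(653 + (71 + 153)) = -1466*(653 + 224) = -1466*877 = -1285682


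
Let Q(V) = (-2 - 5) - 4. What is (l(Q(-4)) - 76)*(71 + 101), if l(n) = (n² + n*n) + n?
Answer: 26660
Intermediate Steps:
Q(V) = -11 (Q(V) = -7 - 4 = -11)
l(n) = n + 2*n² (l(n) = (n² + n²) + n = 2*n² + n = n + 2*n²)
(l(Q(-4)) - 76)*(71 + 101) = (-11*(1 + 2*(-11)) - 76)*(71 + 101) = (-11*(1 - 22) - 76)*172 = (-11*(-21) - 76)*172 = (231 - 76)*172 = 155*172 = 26660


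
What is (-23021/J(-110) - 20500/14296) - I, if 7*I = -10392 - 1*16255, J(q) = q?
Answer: 2761998677/687995 ≈ 4014.6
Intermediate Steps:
I = -26647/7 (I = (-10392 - 1*16255)/7 = (-10392 - 16255)/7 = (1/7)*(-26647) = -26647/7 ≈ -3806.7)
(-23021/J(-110) - 20500/14296) - I = (-23021/(-110) - 20500/14296) - 1*(-26647/7) = (-23021*(-1/110) - 20500*1/14296) + 26647/7 = (23021/110 - 5125/3574) + 26647/7 = 20428326/98285 + 26647/7 = 2761998677/687995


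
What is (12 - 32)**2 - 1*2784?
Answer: -2384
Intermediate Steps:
(12 - 32)**2 - 1*2784 = (-20)**2 - 2784 = 400 - 2784 = -2384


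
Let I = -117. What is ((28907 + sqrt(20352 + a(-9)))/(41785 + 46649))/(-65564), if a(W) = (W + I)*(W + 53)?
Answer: -28907/5798086776 - sqrt(3702)/2899043388 ≈ -5.0066e-6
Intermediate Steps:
a(W) = (-117 + W)*(53 + W) (a(W) = (W - 117)*(W + 53) = (-117 + W)*(53 + W))
((28907 + sqrt(20352 + a(-9)))/(41785 + 46649))/(-65564) = ((28907 + sqrt(20352 + (-6201 + (-9)**2 - 64*(-9))))/(41785 + 46649))/(-65564) = ((28907 + sqrt(20352 + (-6201 + 81 + 576)))/88434)*(-1/65564) = ((28907 + sqrt(20352 - 5544))*(1/88434))*(-1/65564) = ((28907 + sqrt(14808))*(1/88434))*(-1/65564) = ((28907 + 2*sqrt(3702))*(1/88434))*(-1/65564) = (28907/88434 + sqrt(3702)/44217)*(-1/65564) = -28907/5798086776 - sqrt(3702)/2899043388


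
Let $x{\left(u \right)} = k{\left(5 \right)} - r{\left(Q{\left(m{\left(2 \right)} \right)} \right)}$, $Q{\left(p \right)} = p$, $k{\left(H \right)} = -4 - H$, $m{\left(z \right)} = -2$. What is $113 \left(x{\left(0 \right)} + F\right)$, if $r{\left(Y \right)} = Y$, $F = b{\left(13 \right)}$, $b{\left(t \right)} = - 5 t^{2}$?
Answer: $-96276$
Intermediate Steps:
$F = -845$ ($F = - 5 \cdot 13^{2} = \left(-5\right) 169 = -845$)
$x{\left(u \right)} = -7$ ($x{\left(u \right)} = \left(-4 - 5\right) - -2 = \left(-4 - 5\right) + 2 = -9 + 2 = -7$)
$113 \left(x{\left(0 \right)} + F\right) = 113 \left(-7 - 845\right) = 113 \left(-852\right) = -96276$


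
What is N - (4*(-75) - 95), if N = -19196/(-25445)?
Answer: 10069971/25445 ≈ 395.75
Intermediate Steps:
N = 19196/25445 (N = -19196*(-1/25445) = 19196/25445 ≈ 0.75441)
N - (4*(-75) - 95) = 19196/25445 - (4*(-75) - 95) = 19196/25445 - (-300 - 95) = 19196/25445 - 1*(-395) = 19196/25445 + 395 = 10069971/25445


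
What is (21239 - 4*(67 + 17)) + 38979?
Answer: 59882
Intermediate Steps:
(21239 - 4*(67 + 17)) + 38979 = (21239 - 4*84) + 38979 = (21239 - 336) + 38979 = 20903 + 38979 = 59882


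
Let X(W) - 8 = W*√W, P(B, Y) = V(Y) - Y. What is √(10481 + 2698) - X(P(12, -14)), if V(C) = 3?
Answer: -8 + √13179 - 17*√17 ≈ 36.707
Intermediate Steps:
P(B, Y) = 3 - Y
X(W) = 8 + W^(3/2) (X(W) = 8 + W*√W = 8 + W^(3/2))
√(10481 + 2698) - X(P(12, -14)) = √(10481 + 2698) - (8 + (3 - 1*(-14))^(3/2)) = √13179 - (8 + (3 + 14)^(3/2)) = √13179 - (8 + 17^(3/2)) = √13179 - (8 + 17*√17) = √13179 + (-8 - 17*√17) = -8 + √13179 - 17*√17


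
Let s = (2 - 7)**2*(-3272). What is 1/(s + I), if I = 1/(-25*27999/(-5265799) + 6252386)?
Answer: -32923808646389/2693167547269354401 ≈ -1.2225e-5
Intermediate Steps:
I = 5265799/32923808646389 (I = 1/(-699975*(-1/5265799) + 6252386) = 1/(699975/5265799 + 6252386) = 1/(32923808646389/5265799) = 5265799/32923808646389 ≈ 1.5994e-7)
s = -81800 (s = (-5)**2*(-3272) = 25*(-3272) = -81800)
1/(s + I) = 1/(-81800 + 5265799/32923808646389) = 1/(-2693167547269354401/32923808646389) = -32923808646389/2693167547269354401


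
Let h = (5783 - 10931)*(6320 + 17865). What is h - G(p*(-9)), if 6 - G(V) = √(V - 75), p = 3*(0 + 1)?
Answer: -124504386 + I*√102 ≈ -1.245e+8 + 10.1*I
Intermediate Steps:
p = 3 (p = 3*1 = 3)
h = -124504380 (h = -5148*24185 = -124504380)
G(V) = 6 - √(-75 + V) (G(V) = 6 - √(V - 75) = 6 - √(-75 + V))
h - G(p*(-9)) = -124504380 - (6 - √(-75 + 3*(-9))) = -124504380 - (6 - √(-75 - 27)) = -124504380 - (6 - √(-102)) = -124504380 - (6 - I*√102) = -124504380 + (-6 + I*√102) = -124504386 + I*√102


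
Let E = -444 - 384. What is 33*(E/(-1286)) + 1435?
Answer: 936367/643 ≈ 1456.2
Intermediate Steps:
E = -828
33*(E/(-1286)) + 1435 = 33*(-828/(-1286)) + 1435 = 33*(-828*(-1/1286)) + 1435 = 33*(414/643) + 1435 = 13662/643 + 1435 = 936367/643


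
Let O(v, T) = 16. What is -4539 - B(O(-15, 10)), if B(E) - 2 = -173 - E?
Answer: -4352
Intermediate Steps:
B(E) = -171 - E (B(E) = 2 + (-173 - E) = -171 - E)
-4539 - B(O(-15, 10)) = -4539 - (-171 - 1*16) = -4539 - (-171 - 16) = -4539 - 1*(-187) = -4539 + 187 = -4352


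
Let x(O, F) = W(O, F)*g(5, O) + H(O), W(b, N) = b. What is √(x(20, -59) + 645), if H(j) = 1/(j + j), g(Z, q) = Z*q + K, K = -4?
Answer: √1026010/20 ≈ 50.646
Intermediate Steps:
g(Z, q) = -4 + Z*q (g(Z, q) = Z*q - 4 = -4 + Z*q)
H(j) = 1/(2*j)
x(O, F) = 1/(2*O) + O*(-4 + 5*O) (x(O, F) = O*(-4 + 5*O) + 1/(2*O) = 1/(2*O) + O*(-4 + 5*O))
√(x(20, -59) + 645) = √(((½)/20 - 4*20 + 5*20²) + 645) = √(((½)*(1/20) - 80 + 5*400) + 645) = √((1/40 - 80 + 2000) + 645) = √(76801/40 + 645) = √(102601/40) = √1026010/20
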